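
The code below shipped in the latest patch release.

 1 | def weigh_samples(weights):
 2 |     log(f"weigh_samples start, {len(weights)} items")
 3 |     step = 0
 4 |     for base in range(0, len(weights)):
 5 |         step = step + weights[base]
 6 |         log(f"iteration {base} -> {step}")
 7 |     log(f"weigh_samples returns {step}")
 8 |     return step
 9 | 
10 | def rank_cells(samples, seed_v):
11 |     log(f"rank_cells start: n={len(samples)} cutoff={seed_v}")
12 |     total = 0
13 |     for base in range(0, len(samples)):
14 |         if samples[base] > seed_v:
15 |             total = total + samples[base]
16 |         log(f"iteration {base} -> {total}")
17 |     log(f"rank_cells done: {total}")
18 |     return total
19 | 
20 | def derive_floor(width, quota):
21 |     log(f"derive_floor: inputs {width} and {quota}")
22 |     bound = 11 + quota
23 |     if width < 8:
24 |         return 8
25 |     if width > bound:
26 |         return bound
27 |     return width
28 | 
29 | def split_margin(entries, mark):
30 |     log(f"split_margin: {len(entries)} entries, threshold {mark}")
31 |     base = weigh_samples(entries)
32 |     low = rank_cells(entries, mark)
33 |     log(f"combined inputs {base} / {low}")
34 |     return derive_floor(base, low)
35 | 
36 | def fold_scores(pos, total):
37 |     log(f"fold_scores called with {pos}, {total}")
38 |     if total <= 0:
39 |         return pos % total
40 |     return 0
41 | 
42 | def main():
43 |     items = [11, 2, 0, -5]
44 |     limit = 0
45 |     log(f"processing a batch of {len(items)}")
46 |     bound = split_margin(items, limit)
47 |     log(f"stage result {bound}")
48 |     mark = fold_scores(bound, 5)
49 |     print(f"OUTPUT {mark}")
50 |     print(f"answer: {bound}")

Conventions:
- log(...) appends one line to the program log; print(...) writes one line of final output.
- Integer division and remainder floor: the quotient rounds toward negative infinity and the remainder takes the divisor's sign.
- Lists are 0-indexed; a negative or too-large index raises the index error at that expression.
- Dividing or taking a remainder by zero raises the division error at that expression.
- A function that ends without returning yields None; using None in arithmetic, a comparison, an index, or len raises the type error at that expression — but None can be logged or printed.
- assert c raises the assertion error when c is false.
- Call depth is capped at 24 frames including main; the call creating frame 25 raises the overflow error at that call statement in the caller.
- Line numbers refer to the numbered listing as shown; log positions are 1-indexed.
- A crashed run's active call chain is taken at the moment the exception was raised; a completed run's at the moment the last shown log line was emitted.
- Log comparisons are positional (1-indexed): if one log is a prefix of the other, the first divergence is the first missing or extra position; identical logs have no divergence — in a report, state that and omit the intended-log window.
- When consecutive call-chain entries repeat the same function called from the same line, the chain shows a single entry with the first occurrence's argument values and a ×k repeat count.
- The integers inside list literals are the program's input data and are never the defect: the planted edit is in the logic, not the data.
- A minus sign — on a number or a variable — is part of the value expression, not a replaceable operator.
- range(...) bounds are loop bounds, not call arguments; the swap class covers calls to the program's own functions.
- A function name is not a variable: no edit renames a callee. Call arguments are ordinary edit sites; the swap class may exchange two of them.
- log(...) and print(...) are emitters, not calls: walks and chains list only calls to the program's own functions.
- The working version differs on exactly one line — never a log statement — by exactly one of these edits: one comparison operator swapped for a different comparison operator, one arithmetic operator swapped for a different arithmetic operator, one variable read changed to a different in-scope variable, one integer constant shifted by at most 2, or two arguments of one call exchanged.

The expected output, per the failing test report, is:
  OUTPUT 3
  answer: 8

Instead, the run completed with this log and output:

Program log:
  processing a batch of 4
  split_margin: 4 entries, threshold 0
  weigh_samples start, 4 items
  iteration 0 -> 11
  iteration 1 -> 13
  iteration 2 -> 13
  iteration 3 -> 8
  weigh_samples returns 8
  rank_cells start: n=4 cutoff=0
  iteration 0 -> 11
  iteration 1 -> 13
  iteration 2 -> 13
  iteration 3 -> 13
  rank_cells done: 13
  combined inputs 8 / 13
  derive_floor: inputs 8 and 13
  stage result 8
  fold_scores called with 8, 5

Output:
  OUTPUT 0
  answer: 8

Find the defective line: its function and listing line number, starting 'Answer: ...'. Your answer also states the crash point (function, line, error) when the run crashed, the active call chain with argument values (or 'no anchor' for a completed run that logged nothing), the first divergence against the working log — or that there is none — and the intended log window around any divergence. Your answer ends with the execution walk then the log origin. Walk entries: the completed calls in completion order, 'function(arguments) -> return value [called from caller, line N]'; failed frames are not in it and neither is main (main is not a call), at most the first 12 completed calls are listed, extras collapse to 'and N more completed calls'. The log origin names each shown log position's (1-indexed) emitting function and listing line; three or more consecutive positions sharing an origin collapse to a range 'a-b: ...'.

Answer: the defect is in fold_scores at line 38.
The tell: No log line changed; the fault shows up purely in the output.
Call chain: main -> fold_scores(8, 5) (called at line 48).
First divergence: none — the logs agree in full.
Execution walk:
  weigh_samples([11, 2, 0, -5]) -> 8  [called from split_margin, line 31]
  rank_cells([11, 2, 0, -5], 0) -> 13  [called from split_margin, line 32]
  derive_floor(8, 13) -> 8  [called from split_margin, line 34]
  split_margin([11, 2, 0, -5], 0) -> 8  [called from main, line 46]
  fold_scores(8, 5) -> 0  [called from main, line 48]
Log line origins:
  1: from main, line 45
  2: from split_margin, line 30
  3: from weigh_samples, line 2
  4-7: from weigh_samples, line 6
  8: from weigh_samples, line 7
  9: from rank_cells, line 11
  10-13: from rank_cells, line 16
  14: from rank_cells, line 17
  15: from split_margin, line 33
  16: from derive_floor, line 21
  17: from main, line 47
  18: from fold_scores, line 37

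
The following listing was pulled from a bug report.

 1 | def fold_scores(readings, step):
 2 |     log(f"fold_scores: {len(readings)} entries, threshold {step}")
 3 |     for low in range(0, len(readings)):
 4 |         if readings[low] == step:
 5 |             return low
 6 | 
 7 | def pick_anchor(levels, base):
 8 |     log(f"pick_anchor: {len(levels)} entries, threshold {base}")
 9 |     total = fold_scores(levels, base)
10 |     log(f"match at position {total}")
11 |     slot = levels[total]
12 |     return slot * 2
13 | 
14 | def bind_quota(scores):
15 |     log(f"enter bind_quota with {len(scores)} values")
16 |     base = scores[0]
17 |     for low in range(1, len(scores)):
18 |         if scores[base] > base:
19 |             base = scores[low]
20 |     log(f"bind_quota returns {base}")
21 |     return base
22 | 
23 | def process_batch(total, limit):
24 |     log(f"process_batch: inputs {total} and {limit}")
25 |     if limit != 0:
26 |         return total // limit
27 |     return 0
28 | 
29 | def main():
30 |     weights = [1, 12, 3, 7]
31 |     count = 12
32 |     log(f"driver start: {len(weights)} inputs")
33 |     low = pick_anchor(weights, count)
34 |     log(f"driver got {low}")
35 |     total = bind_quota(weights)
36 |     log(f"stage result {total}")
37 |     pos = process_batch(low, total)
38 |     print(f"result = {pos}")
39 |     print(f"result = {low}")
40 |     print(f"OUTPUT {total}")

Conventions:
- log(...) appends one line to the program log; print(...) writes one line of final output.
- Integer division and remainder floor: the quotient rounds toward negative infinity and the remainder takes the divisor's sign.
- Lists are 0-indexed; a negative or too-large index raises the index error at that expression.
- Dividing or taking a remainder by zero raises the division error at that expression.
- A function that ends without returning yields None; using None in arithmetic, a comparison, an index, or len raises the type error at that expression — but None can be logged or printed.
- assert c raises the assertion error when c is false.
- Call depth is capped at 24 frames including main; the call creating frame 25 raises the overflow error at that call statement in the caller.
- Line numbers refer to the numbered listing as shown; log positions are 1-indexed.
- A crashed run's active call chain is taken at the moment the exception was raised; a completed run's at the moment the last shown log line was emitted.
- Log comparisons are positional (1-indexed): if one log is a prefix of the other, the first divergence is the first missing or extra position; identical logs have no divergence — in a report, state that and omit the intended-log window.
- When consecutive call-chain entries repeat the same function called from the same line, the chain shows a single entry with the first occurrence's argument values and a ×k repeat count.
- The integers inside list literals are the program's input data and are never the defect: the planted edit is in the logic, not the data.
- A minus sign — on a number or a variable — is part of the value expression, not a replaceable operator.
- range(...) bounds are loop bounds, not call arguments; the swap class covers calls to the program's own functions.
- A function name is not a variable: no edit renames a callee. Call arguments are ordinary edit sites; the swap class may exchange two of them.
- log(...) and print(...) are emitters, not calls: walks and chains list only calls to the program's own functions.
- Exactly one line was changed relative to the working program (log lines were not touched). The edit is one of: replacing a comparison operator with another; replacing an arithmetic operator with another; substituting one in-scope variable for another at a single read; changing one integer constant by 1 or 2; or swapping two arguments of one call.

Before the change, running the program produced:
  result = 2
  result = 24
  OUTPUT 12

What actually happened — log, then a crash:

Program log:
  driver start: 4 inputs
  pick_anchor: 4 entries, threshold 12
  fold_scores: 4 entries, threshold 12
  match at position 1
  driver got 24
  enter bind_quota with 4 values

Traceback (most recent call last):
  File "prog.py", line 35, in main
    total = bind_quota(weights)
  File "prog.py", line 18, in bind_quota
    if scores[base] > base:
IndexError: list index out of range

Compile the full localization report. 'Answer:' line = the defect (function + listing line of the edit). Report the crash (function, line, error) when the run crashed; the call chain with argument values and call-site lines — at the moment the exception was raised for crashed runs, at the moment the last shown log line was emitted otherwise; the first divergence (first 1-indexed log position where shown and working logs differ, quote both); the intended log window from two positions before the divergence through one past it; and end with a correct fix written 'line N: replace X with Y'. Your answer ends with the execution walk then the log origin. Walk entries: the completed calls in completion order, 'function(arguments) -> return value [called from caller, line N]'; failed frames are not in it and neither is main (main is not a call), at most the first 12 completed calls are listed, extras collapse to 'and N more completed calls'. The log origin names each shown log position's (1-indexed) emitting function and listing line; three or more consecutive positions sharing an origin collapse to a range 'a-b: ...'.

Answer: the defect is in bind_quota at line 18.
Key fact: The faulty run's log stops after 6 lines; the working version's next line would be 'bind_quota returns 12'.
Crash: bind_quota, line 18, IndexError.
Call chain: main -> bind_quota([1, 12, 3, 7]) (called at line 35).
First divergence: position 7 — the faulty run's log ends after 6 lines; the working version continues with 'bind_quota returns 12'.
Intended log window:
  5: driver got 24
  6: enter bind_quota with 4 values
  7: bind_quota returns 12
  8: stage result 12
Execution walk:
  fold_scores([1, 12, 3, 7], 12) -> 1  [called from pick_anchor, line 9]
  pick_anchor([1, 12, 3, 7], 12) -> 24  [called from main, line 33]
Log line origins:
  1: logged in main at line 32
  2: logged in pick_anchor at line 8
  3: logged in fold_scores at line 2
  4: logged in pick_anchor at line 10
  5: logged in main at line 34
  6: logged in bind_quota at line 15
A correct fix: line 18: replace `scores[base]` with `scores[low]`.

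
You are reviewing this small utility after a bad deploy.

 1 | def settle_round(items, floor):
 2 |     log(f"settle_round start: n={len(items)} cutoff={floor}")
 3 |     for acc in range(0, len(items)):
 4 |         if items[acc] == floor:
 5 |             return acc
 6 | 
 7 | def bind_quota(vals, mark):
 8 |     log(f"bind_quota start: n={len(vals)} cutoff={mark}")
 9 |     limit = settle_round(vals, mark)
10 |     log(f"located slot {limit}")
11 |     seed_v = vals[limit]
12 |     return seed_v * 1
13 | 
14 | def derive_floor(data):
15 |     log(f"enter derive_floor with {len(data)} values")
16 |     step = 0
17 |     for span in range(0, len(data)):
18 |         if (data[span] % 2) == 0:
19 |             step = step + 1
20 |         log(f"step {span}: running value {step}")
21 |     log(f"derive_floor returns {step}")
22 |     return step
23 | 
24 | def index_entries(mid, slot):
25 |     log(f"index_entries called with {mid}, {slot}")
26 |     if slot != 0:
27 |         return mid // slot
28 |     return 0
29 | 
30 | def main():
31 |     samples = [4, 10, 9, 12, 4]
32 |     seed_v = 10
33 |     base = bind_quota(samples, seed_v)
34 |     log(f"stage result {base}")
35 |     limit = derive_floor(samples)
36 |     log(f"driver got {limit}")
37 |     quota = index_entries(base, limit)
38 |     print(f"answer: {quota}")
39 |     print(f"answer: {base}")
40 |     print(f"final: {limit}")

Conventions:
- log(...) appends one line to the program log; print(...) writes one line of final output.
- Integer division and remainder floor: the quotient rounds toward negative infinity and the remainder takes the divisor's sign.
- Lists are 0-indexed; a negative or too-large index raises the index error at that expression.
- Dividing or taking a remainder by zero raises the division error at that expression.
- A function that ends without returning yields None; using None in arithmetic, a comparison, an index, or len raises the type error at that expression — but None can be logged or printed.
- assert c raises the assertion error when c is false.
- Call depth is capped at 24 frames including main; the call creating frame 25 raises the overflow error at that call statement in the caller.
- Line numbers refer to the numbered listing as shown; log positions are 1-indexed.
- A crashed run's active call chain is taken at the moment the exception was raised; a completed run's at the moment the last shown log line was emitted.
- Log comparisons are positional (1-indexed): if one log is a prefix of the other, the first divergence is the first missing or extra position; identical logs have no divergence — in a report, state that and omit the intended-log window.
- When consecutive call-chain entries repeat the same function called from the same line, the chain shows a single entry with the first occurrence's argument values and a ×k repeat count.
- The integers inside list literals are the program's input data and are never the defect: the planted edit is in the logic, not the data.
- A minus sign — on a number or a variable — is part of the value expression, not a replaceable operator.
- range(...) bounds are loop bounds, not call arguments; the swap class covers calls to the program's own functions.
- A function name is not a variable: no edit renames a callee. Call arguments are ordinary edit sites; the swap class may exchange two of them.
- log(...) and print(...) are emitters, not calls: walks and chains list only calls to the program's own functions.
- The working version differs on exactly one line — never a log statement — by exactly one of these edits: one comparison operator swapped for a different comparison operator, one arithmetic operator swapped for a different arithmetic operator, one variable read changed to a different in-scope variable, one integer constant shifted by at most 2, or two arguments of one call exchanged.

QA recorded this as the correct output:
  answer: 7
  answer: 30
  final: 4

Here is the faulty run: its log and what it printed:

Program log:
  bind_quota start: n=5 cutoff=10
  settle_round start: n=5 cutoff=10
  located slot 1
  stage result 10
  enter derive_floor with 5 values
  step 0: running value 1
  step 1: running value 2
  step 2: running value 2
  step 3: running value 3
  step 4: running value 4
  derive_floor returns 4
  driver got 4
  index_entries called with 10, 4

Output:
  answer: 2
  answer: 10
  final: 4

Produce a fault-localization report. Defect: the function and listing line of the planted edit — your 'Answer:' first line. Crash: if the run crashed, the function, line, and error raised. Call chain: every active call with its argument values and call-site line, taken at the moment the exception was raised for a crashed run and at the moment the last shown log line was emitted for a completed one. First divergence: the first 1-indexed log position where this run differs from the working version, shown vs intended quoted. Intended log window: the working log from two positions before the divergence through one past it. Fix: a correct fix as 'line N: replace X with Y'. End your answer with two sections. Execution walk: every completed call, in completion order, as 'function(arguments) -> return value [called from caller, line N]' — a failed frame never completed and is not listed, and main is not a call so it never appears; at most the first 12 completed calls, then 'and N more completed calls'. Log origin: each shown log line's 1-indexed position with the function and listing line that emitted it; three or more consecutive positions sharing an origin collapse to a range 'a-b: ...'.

Answer: the defect is in bind_quota at line 12.
Key fact: Log line 4 is where behavior first shows: 'stage result 10' appears instead of 'stage result 30'.
Call chain: main -> index_entries(10, 4) (called at line 37).
First divergence: position 4 — shown 'stage result 10', intended 'stage result 30'.
Intended log window:
  2: settle_round start: n=5 cutoff=10
  3: located slot 1
  4: stage result 30
  5: enter derive_floor with 5 values
Execution walk:
  settle_round([4, 10, 9, 12, 4], 10) -> 1  [called from bind_quota, line 9]
  bind_quota([4, 10, 9, 12, 4], 10) -> 10  [called from main, line 33]
  derive_floor([4, 10, 9, 12, 4]) -> 4  [called from main, line 35]
  index_entries(10, 4) -> 2  [called from main, line 37]
Log origins:
  1 — bind_quota, line 8
  2 — settle_round, line 2
  3 — bind_quota, line 10
  4 — main, line 34
  5 — derive_floor, line 15
  6-10 — derive_floor, line 20
  11 — derive_floor, line 21
  12 — main, line 36
  13 — index_entries, line 25
A correct fix: line 12: replace `1` with `3`.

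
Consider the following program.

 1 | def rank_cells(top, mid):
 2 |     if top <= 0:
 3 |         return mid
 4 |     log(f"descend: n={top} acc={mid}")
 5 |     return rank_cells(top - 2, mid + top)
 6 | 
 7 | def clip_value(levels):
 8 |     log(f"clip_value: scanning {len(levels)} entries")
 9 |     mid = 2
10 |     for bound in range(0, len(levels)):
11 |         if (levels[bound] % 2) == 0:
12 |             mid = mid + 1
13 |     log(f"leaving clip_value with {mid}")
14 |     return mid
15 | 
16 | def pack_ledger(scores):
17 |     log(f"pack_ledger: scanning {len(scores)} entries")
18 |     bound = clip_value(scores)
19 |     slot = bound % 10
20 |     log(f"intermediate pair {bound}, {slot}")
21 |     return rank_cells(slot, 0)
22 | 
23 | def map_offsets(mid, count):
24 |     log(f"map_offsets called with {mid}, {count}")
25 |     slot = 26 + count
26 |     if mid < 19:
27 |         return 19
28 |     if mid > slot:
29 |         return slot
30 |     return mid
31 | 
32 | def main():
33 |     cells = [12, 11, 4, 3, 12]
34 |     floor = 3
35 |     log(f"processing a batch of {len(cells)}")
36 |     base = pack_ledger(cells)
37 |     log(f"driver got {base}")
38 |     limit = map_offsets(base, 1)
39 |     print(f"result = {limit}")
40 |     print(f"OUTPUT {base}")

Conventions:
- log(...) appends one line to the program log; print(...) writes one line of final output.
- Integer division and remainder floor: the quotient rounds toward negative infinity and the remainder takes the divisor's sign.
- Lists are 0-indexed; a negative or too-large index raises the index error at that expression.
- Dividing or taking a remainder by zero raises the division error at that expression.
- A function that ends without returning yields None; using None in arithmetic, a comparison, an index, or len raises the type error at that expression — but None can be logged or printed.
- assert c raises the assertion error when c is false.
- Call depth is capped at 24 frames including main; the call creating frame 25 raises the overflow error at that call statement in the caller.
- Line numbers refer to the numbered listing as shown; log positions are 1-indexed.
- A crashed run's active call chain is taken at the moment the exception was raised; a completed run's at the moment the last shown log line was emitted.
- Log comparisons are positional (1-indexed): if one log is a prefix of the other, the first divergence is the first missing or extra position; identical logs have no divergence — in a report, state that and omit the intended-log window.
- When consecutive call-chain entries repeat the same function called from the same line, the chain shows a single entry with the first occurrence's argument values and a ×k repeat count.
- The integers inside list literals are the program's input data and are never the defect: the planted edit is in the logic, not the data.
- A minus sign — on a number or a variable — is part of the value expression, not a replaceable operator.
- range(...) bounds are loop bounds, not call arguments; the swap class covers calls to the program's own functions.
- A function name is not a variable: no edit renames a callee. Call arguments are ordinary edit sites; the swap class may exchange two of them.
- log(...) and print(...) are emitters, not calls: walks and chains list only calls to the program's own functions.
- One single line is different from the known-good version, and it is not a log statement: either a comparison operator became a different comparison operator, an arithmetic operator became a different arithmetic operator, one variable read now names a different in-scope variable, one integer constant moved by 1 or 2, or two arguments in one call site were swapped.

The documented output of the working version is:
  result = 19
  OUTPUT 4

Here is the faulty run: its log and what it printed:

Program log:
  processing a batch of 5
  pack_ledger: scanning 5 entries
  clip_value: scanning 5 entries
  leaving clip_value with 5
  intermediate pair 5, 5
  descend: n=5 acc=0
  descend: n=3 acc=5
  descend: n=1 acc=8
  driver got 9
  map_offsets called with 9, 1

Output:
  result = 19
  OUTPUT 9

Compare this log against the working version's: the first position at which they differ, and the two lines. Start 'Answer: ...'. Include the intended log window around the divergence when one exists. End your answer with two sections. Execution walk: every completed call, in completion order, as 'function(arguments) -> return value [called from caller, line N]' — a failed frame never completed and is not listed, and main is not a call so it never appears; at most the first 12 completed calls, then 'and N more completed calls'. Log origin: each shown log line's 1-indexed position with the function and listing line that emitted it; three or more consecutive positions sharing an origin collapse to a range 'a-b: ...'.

Answer: position 4; shown 'leaving clip_value with 5' vs intended 'leaving clip_value with 3'.
Intended log window:
  2: pack_ledger: scanning 5 entries
  3: clip_value: scanning 5 entries
  4: leaving clip_value with 3
  5: intermediate pair 3, 3
Execution walk:
  clip_value([12, 11, 4, 3, 12]) -> 5  [called from pack_ledger, line 18]
  rank_cells(-1, 9) -> 9  [called from rank_cells, line 5]
  rank_cells(1, 8) -> 9  [called from rank_cells, line 5]
  rank_cells(3, 5) -> 9  [called from rank_cells, line 5]
  rank_cells(5, 0) -> 9  [called from pack_ledger, line 21]
  pack_ledger([12, 11, 4, 3, 12]) -> 9  [called from main, line 36]
  map_offsets(9, 1) -> 19  [called from main, line 38]
Log origin:
  1: from main, line 35
  2: from pack_ledger, line 17
  3: from clip_value, line 8
  4: from clip_value, line 13
  5: from pack_ledger, line 20
  6-8: from rank_cells, line 4
  9: from main, line 37
  10: from map_offsets, line 24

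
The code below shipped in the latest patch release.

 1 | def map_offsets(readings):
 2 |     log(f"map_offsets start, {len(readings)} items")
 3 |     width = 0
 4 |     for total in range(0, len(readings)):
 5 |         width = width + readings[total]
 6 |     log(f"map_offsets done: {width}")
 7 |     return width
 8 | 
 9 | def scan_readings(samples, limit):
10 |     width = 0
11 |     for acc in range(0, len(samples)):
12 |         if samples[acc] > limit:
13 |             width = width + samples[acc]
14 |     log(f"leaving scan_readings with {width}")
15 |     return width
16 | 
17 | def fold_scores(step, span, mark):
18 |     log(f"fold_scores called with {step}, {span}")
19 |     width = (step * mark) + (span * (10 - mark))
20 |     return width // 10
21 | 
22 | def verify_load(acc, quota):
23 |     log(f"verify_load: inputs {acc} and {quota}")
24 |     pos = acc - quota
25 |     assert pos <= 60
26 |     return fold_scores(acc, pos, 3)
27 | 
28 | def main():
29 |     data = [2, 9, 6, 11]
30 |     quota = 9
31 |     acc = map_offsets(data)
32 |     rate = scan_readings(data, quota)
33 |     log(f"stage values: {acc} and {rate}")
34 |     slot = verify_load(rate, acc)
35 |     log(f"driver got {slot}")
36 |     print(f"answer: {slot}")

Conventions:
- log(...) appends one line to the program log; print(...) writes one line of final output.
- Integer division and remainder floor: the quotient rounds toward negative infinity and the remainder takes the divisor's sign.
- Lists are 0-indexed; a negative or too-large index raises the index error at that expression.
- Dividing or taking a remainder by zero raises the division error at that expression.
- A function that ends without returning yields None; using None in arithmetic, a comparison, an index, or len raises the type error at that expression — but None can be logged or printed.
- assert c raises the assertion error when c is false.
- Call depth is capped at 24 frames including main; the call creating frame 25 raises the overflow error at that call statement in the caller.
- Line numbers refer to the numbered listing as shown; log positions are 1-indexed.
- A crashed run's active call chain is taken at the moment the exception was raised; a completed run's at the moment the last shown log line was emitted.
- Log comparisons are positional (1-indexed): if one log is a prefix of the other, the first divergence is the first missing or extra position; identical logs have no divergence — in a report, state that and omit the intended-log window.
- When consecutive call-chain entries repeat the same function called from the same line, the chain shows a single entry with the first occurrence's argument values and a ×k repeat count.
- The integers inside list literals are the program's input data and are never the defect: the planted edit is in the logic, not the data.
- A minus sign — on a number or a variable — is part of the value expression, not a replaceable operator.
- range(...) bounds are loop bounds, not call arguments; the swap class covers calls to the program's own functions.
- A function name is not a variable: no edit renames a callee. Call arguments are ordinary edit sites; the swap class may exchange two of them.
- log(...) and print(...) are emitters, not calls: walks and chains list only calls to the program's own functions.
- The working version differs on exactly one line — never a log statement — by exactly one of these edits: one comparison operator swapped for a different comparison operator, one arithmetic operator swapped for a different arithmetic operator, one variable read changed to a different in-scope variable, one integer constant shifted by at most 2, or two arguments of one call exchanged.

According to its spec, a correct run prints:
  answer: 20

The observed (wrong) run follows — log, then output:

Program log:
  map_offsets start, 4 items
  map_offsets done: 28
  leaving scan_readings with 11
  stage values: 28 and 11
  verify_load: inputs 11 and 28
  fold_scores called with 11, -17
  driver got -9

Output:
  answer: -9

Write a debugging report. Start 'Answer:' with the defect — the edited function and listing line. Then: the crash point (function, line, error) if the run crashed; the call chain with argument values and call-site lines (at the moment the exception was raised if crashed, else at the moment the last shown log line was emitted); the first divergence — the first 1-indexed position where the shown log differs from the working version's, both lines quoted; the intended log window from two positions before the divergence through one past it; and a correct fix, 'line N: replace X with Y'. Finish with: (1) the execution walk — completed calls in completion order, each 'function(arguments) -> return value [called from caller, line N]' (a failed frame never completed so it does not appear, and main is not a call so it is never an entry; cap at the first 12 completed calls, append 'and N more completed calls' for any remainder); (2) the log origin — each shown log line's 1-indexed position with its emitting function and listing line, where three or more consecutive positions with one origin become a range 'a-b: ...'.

Answer: the defect is in main at line 34.
Key fact: At log position 5 the runs split — shown 'verify_load: inputs 11 and 28', but the working version logs 'verify_load: inputs 28 and 11'.
Call chain: main.
First divergence: position 5 — shown 'verify_load: inputs 11 and 28', intended 'verify_load: inputs 28 and 11'.
Intended log window:
  3: leaving scan_readings with 11
  4: stage values: 28 and 11
  5: verify_load: inputs 28 and 11
  6: fold_scores called with 28, 17
Execution walk:
  map_offsets([2, 9, 6, 11]) -> 28  [called from main, line 31]
  scan_readings([2, 9, 6, 11], 9) -> 11  [called from main, line 32]
  fold_scores(11, -17, 3) -> -9  [called from verify_load, line 26]
  verify_load(11, 28) -> -9  [called from main, line 34]
Origin of each log line:
  1 — map_offsets, line 2
  2 — map_offsets, line 6
  3 — scan_readings, line 14
  4 — main, line 33
  5 — verify_load, line 23
  6 — fold_scores, line 18
  7 — main, line 35
A correct fix: line 34: replace `verify_load(rate, acc)` with `verify_load(acc, rate)`.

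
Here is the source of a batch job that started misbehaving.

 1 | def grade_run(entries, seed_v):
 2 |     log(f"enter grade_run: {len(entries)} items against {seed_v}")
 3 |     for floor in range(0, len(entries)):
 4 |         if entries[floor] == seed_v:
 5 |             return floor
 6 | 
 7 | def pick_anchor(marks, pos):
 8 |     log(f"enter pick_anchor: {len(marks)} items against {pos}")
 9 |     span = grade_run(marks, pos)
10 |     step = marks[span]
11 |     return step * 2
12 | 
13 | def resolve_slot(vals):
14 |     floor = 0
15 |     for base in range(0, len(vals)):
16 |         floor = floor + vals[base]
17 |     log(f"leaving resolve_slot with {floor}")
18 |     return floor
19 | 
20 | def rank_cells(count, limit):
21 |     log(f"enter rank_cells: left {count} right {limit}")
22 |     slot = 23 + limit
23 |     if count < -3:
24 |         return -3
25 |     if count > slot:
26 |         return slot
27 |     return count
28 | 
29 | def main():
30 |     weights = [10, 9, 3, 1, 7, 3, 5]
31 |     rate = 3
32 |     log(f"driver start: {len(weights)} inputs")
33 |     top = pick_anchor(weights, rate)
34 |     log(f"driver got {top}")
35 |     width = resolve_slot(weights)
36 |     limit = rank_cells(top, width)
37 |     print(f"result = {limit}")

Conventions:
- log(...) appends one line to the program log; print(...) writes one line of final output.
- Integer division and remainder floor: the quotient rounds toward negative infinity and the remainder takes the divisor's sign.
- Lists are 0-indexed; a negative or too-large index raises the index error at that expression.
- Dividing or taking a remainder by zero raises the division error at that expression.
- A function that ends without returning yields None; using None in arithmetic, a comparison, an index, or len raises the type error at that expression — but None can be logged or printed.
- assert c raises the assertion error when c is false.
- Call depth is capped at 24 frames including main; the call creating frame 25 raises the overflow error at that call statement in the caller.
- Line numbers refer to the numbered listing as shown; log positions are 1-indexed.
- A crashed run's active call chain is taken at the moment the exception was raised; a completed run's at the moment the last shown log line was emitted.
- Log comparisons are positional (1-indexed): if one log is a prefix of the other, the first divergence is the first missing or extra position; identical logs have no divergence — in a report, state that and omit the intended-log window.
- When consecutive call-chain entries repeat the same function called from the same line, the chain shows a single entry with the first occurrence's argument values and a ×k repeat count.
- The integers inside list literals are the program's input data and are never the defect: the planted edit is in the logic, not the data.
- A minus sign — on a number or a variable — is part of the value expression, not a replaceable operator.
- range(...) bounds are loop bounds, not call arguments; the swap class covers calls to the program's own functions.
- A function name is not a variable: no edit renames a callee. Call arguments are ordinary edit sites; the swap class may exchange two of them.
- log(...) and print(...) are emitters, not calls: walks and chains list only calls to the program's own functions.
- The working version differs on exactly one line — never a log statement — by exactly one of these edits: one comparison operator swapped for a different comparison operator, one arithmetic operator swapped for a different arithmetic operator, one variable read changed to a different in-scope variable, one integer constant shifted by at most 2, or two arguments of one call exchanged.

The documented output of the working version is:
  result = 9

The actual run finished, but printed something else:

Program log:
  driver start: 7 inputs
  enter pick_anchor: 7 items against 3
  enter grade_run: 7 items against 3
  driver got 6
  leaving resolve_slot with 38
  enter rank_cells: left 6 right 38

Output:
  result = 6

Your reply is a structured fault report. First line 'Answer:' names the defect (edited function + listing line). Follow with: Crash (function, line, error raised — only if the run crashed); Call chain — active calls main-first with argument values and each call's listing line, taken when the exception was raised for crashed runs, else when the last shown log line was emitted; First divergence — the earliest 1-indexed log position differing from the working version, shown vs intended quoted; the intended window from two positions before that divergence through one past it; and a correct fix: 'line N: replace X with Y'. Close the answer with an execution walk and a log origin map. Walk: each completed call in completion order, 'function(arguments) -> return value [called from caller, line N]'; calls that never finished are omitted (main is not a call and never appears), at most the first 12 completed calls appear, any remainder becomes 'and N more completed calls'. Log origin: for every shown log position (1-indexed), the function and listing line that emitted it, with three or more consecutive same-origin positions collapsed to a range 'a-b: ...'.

Answer: the defect is in pick_anchor at line 11.
Key observation: Everything matches until log position 4, which reads 'driver got 6' in place of 'driver got 9'.
Call chain: main -> rank_cells(6, 38) (called at line 36).
First divergence: position 4 — shown 'driver got 6', intended 'driver got 9'.
Intended log window:
  2: enter pick_anchor: 7 items against 3
  3: enter grade_run: 7 items against 3
  4: driver got 9
  5: leaving resolve_slot with 38
Execution walk:
  grade_run([10, 9, 3, 1, 7, 3, 5], 3) -> 2  [called from pick_anchor, line 9]
  pick_anchor([10, 9, 3, 1, 7, 3, 5], 3) -> 6  [called from main, line 33]
  resolve_slot([10, 9, 3, 1, 7, 3, 5]) -> 38  [called from main, line 35]
  rank_cells(6, 38) -> 6  [called from main, line 36]
Log line origins:
  1 — main, line 32
  2 — pick_anchor, line 8
  3 — grade_run, line 2
  4 — main, line 34
  5 — resolve_slot, line 17
  6 — rank_cells, line 21
A correct fix: line 11: replace `2` with `3`.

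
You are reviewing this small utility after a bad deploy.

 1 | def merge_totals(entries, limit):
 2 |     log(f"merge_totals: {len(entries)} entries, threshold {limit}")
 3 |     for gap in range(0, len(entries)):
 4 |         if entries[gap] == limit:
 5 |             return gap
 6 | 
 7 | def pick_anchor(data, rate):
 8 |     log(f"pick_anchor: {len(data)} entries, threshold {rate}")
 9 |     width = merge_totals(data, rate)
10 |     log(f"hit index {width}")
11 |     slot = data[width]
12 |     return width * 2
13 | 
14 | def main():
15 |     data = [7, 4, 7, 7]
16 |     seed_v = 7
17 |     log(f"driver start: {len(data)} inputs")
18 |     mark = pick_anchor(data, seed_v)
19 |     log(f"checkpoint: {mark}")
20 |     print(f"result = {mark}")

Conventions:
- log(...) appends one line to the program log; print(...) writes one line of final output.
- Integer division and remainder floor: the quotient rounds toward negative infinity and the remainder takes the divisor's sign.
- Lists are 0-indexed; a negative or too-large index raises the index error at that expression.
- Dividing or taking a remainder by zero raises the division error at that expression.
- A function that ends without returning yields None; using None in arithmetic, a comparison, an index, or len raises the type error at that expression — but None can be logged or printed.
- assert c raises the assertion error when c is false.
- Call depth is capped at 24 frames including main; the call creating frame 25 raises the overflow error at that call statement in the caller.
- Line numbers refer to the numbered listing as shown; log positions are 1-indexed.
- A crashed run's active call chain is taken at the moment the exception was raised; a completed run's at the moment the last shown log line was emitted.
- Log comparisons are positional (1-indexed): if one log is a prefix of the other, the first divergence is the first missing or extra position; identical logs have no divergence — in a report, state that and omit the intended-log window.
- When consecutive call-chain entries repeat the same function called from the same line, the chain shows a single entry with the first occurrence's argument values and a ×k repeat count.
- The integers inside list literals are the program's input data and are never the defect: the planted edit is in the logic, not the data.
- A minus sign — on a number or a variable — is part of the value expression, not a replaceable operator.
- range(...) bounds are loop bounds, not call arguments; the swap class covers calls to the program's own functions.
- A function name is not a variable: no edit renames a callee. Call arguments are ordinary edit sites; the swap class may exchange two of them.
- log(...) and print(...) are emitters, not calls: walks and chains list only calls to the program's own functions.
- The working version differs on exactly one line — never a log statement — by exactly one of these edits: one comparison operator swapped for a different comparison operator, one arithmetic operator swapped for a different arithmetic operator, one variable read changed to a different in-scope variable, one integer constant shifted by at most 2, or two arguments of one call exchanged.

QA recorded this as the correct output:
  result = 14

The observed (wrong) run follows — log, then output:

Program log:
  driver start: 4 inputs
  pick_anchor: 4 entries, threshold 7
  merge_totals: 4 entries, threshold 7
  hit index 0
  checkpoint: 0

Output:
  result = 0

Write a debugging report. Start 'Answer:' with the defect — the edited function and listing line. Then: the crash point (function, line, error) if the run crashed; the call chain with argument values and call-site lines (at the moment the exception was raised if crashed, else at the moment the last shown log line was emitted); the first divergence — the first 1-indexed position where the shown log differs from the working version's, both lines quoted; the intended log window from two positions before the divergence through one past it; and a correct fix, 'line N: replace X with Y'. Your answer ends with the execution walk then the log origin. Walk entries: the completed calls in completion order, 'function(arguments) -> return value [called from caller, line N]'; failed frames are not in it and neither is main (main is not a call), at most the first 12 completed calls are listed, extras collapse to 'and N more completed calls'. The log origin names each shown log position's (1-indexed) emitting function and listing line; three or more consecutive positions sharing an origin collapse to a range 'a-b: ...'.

Answer: the defect is in pick_anchor at line 12.
Key fact: The log first diverges at position 5: the faulty run prints 'checkpoint: 0' where the working version prints 'checkpoint: 14'.
Call chain: main.
First divergence: position 5; shown 'checkpoint: 0' vs intended 'checkpoint: 14'.
Intended log window:
  3: merge_totals: 4 entries, threshold 7
  4: hit index 0
  5: checkpoint: 14
Execution walk:
  merge_totals([7, 4, 7, 7], 7) -> 0  [called from pick_anchor, line 9]
  pick_anchor([7, 4, 7, 7], 7) -> 0  [called from main, line 18]
Log line origins:
  1: logged in main at line 17
  2: logged in pick_anchor at line 8
  3: logged in merge_totals at line 2
  4: logged in pick_anchor at line 10
  5: logged in main at line 19
A correct fix: line 12: replace `width` with `slot`.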